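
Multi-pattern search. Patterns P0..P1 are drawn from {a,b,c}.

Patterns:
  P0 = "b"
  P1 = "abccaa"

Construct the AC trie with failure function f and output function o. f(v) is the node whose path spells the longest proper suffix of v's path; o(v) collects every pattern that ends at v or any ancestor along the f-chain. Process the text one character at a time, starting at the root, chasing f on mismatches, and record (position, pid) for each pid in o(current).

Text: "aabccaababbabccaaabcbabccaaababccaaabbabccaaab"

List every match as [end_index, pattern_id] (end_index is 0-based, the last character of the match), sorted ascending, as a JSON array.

Build:
Trie nodes:
  0='ε' goto a→2 b→1
  1='b' goto ·  [P0 ends]
  2='a' goto b→3
  3='ab' goto c→4
  4='abc' goto c→5
  5='abcc' goto a→6
  6='abcca' goto a→7
  7='abccaa' goto ·  [P1 ends]

BFS fail/out derivation:
  n1('b'): parent n0 fail=0; on 'b' 0 → fail=0;  out {0}∪∅={0}
  n2('a'): parent n0 fail=0; on 'a' 0 → fail=0;  out ∅∪∅=∅
  n3('ab'): parent n2 fail=0; on 'b' 0 → fail=1;  out ∅∪{0}={0}
  n4('abc'): parent n3 fail=1; on 'c' 1→0 → fail=0;  out ∅∪∅=∅
  n5('abcc'): parent n4 fail=0; on 'c' 0 → fail=0;  out ∅∪∅=∅
  n6('abcca'): parent n5 fail=0; on 'a' 0 → fail=2;  out ∅∪∅=∅
  n7('abccaa'): parent n6 fail=2; on 'a' 2→0 → fail=2;  out {1}∪∅={1}

Text stream:
pos 0 'a': at 2
pos 1 'a': at 2 (via fail)
pos 2 'b': at 3  → match P0@[2:2]
pos 3 'c': at 4
pos 4 'c': at 5
pos 5 'a': at 6
pos 6 'a': at 7  → match P1@[1:6]
pos 7 'b': at 3 (via fail)  → match P0@[7:7]
pos 8 'a': at 2 (via fail)
pos 9 'b': at 3  → match P0@[9:9]
pos 10 'b': at 1 (via fail)  → match P0@[10:10]
pos 11 'a': at 2 (via fail)
pos 12 'b': at 3  → match P0@[12:12]
pos 13 'c': at 4
pos 14 'c': at 5
pos 15 'a': at 6
pos 16 'a': at 7  → match P1@[11:16]
pos 17 'a': at 2 (via fail)
pos 18 'b': at 3  → match P0@[18:18]
pos 19 'c': at 4
pos 20 'b': at 1 (via fail)  → match P0@[20:20]
pos 21 'a': at 2 (via fail)
pos 22 'b': at 3  → match P0@[22:22]
pos 23 'c': at 4
pos 24 'c': at 5
pos 25 'a': at 6
pos 26 'a': at 7  → match P1@[21:26]
pos 27 'a': at 2 (via fail)
pos 28 'b': at 3  → match P0@[28:28]
pos 29 'a': at 2 (via fail)
pos 30 'b': at 3  → match P0@[30:30]
pos 31 'c': at 4
pos 32 'c': at 5
pos 33 'a': at 6
pos 34 'a': at 7  → match P1@[29:34]
pos 35 'a': at 2 (via fail)
pos 36 'b': at 3  → match P0@[36:36]
pos 37 'b': at 1 (via fail)  → match P0@[37:37]
pos 38 'a': at 2 (via fail)
pos 39 'b': at 3  → match P0@[39:39]
pos 40 'c': at 4
pos 41 'c': at 5
pos 42 'a': at 6
pos 43 'a': at 7  → match P1@[38:43]
pos 44 'a': at 2 (via fail)
pos 45 'b': at 3  → match P0@[45:45]

Result: [[2,0],[6,1],[7,0],[9,0],[10,0],[12,0],[16,1],[18,0],[20,0],[22,0],[26,1],[28,0],[30,0],[34,1],[36,0],[37,0],[39,0],[43,1],[45,0]]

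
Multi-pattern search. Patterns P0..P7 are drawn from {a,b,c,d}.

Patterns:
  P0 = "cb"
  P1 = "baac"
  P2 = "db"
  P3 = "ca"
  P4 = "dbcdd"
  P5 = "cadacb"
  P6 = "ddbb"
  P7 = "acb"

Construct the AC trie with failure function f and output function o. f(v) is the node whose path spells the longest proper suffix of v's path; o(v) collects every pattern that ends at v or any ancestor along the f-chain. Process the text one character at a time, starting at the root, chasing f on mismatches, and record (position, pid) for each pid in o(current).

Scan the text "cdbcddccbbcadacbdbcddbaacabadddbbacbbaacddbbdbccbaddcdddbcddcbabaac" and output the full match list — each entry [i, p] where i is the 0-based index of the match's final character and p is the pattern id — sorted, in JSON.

Build:
Trie nodes:
  n0 'ε': a→20 b→3 c→1 d→7
  n1 'c': a→9 b→2
  n2 'cb': ·  ←P0
  n3 'b': a→4
  n4 'ba': a→5
  n5 'baa': c→6
  n6 'baac': ·  ←P1
  n7 'd': b→8 d→17
  n8 'db': c→10  ←P2
  n9 'ca': d→13  ←P3
  n10 'dbc': d→11
  n11 'dbcd': d→12
  n12 'dbcdd': ·  ←P4
  n13 'cad': a→14
  n14 'cada': c→15
  n15 'cadac': b→16
  n16 'cadacb': ·  ←P5
  n17 'dd': b→18
  n18 'ddb': b→19
  n19 'ddbb': ·  ←P6
  n20 'a': c→21
  n21 'ac': b→22
  n22 'acb': ·  ←P7

Failure links (BFS by depth):
  n1('c'): parent n0 fail=0; on 'c' 0 → fail=0;  out ∅∪∅=∅
  n3('b'): parent n0 fail=0; on 'b' 0 → fail=0;  out ∅∪∅=∅
  n7('d'): parent n0 fail=0; on 'd' 0 → fail=0;  out ∅∪∅=∅
  n20('a'): parent n0 fail=0; on 'a' 0 → fail=0;  out ∅∪∅=∅
  n2('cb'): parent n1 fail=0; on 'b' 0 → fail=3;  out {0}∪∅={0}
  n4('ba'): parent n3 fail=0; on 'a' 0 → fail=20;  out ∅∪∅=∅
  n8('db'): parent n7 fail=0; on 'b' 0 → fail=3;  out {2}∪∅={2}
  n9('ca'): parent n1 fail=0; on 'a' 0 → fail=20;  out {3}∪∅={3}
  n17('dd'): parent n7 fail=0; on 'd' 0 → fail=7;  out ∅∪∅=∅
  n21('ac'): parent n20 fail=0; on 'c' 0 → fail=1;  out ∅∪∅=∅
  n5('baa'): parent n4 fail=20; on 'a' 20→0 → fail=20;  out ∅∪∅=∅
  n10('dbc'): parent n8 fail=3; on 'c' 3→0 → fail=1;  out ∅∪∅=∅
  n13('cad'): parent n9 fail=20; on 'd' 20→0 → fail=7;  out ∅∪∅=∅
  n18('ddb'): parent n17 fail=7; on 'b' 7 → fail=8;  out ∅∪{2}={2}
  n22('acb'): parent n21 fail=1; on 'b' 1 → fail=2;  out {7}∪{0}={0,7}
  n6('baac'): parent n5 fail=20; on 'c' 20 → fail=21;  out {1}∪∅={1}
  n11('dbcd'): parent n10 fail=1; on 'd' 1→0 → fail=7;  out ∅∪∅=∅
  n14('cada'): parent n13 fail=7; on 'a' 7→0 → fail=20;  out ∅∪∅=∅
  n19('ddbb'): parent n18 fail=8; on 'b' 8→3→0 → fail=3;  out {6}∪∅={6}
  n12('dbcdd'): parent n11 fail=7; on 'd' 7 → fail=17;  out {4}∪∅={4}
  n15('cadac'): parent n14 fail=20; on 'c' 20 → fail=21;  out ∅∪∅=∅
  n16('cadacb'): parent n15 fail=21; on 'b' 21 → fail=22;  out {5}∪{0,7}={0,5,7}

Text stream:
pos 0 'c': at 1
pos 1 'd': at 7 (fail-walked)
pos 2 'b': at 8  ** P2@[1:2]
pos 3 'c': at 10
pos 4 'd': at 11
pos 5 'd': at 12  ** P4@[1:5]
pos 6 'c': at 1 (fail-walked)
pos 7 'c': at 1 (fail-walked)
pos 8 'b': at 2  ** P0@[7:8]
pos 9 'b': at 3 (fail-walked)
pos 10 'c': at 1 (fail-walked)
pos 11 'a': at 9  ** P3@[10:11]
pos 12 'd': at 13
pos 13 'a': at 14
pos 14 'c': at 15
pos 15 'b': at 16  ** P0@[14:15],P5@[10:15],P7@[13:15]
pos 16 'd': at 7 (fail-walked)
pos 17 'b': at 8  ** P2@[16:17]
pos 18 'c': at 10
pos 19 'd': at 11
pos 20 'd': at 12  ** P4@[16:20]
pos 21 'b': at 18 (fail-walked)  ** P2@[20:21]
pos 22 'a': at 4 (fail-walked)
pos 23 'a': at 5
pos 24 'c': at 6  ** P1@[21:24]
pos 25 'a': at 9 (fail-walked)  ** P3@[24:25]
pos 26 'b': at 3 (fail-walked)
pos 27 'a': at 4
pos 28 'd': at 7 (fail-walked)
pos 29 'd': at 17
pos 30 'd': at 17 (fail-walked)
pos 31 'b': at 18  ** P2@[30:31]
pos 32 'b': at 19  ** P6@[29:32]
pos 33 'a': at 4 (fail-walked)
pos 34 'c': at 21 (fail-walked)
pos 35 'b': at 22  ** P0@[34:35],P7@[33:35]
pos 36 'b': at 3 (fail-walked)
pos 37 'a': at 4
pos 38 'a': at 5
pos 39 'c': at 6  ** P1@[36:39]
pos 40 'd': at 7 (fail-walked)
pos 41 'd': at 17
pos 42 'b': at 18  ** P2@[41:42]
pos 43 'b': at 19  ** P6@[40:43]
pos 44 'd': at 7 (fail-walked)
pos 45 'b': at 8  ** P2@[44:45]
pos 46 'c': at 10
pos 47 'c': at 1 (fail-walked)
pos 48 'b': at 2  ** P0@[47:48]
pos 49 'a': at 4 (fail-walked)
pos 50 'd': at 7 (fail-walked)
pos 51 'd': at 17
pos 52 'c': at 1 (fail-walked)
pos 53 'd': at 7 (fail-walked)
pos 54 'd': at 17
pos 55 'd': at 17 (fail-walked)
pos 56 'b': at 18  ** P2@[55:56]
pos 57 'c': at 10 (fail-walked)
pos 58 'd': at 11
pos 59 'd': at 12  ** P4@[55:59]
pos 60 'c': at 1 (fail-walked)
pos 61 'b': at 2  ** P0@[60:61]
pos 62 'a': at 4 (fail-walked)
pos 63 'b': at 3 (fail-walked)
pos 64 'a': at 4
pos 65 'a': at 5
pos 66 'c': at 6  ** P1@[63:66]

Result: [[2,2],[5,4],[8,0],[11,3],[15,0],[15,5],[15,7],[17,2],[20,4],[21,2],[24,1],[25,3],[31,2],[32,6],[35,0],[35,7],[39,1],[42,2],[43,6],[45,2],[48,0],[56,2],[59,4],[61,0],[66,1]]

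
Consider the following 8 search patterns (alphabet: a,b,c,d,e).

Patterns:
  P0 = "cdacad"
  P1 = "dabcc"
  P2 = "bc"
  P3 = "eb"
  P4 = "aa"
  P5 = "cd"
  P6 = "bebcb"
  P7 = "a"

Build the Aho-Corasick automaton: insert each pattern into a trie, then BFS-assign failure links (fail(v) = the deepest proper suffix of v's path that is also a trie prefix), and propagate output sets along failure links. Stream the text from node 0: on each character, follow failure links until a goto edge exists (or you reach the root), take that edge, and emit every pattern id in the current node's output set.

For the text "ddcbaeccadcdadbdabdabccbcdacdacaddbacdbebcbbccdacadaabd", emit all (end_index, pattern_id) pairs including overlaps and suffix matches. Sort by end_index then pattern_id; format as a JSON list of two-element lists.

Build automaton:
Trie nodes:
  0='ε' goto a→16 b→12 c→1 d→7 e→14
  1='c' goto d→2
  2='cd' goto a→3  [P5 ends]
  3='cda' goto c→4
  4='cdac' goto a→5
  5='cdaca' goto d→6
  6='cdacad' goto ·  [P0 ends]
  7='d' goto a→8
  8='da' goto b→9
  9='dab' goto c→10
  10='dabc' goto c→11
  11='dabcc' goto ·  [P1 ends]
  12='b' goto c→13 e→18
  13='bc' goto ·  [P2 ends]
  14='e' goto b→15
  15='eb' goto ·  [P3 ends]
  16='a' goto a→17  [P7 ends]
  17='aa' goto ·  [P4 ends]
  18='be' goto b→19
  19='beb' goto c→20
  20='bebc' goto b→21
  21='bebcb' goto ·  [P6 ends]

Failure links (BFS by depth):
  n1('c'): parent n0 fail=0; on 'c' 0 → fail=0;  out ∅∪∅=∅
  n7('d'): parent n0 fail=0; on 'd' 0 → fail=0;  out ∅∪∅=∅
  n12('b'): parent n0 fail=0; on 'b' 0 → fail=0;  out ∅∪∅=∅
  n14('e'): parent n0 fail=0; on 'e' 0 → fail=0;  out ∅∪∅=∅
  n16('a'): parent n0 fail=0; on 'a' 0 → fail=0;  out {7}∪∅={7}
  n2('cd'): parent n1 fail=0; on 'd' 0 → fail=7;  out {5}∪∅={5}
  n8('da'): parent n7 fail=0; on 'a' 0 → fail=16;  out ∅∪{7}={7}
  n13('bc'): parent n12 fail=0; on 'c' 0 → fail=1;  out {2}∪∅={2}
  n15('eb'): parent n14 fail=0; on 'b' 0 → fail=12;  out {3}∪∅={3}
  n17('aa'): parent n16 fail=0; on 'a' 0 → fail=16;  out {4}∪{7}={4,7}
  n18('be'): parent n12 fail=0; on 'e' 0 → fail=14;  out ∅∪∅=∅
  n3('cda'): parent n2 fail=7; on 'a' 7 → fail=8;  out ∅∪{7}={7}
  n9('dab'): parent n8 fail=16; on 'b' 16→0 → fail=12;  out ∅∪∅=∅
  n19('beb'): parent n18 fail=14; on 'b' 14 → fail=15;  out ∅∪{3}={3}
  n4('cdac'): parent n3 fail=8; on 'c' 8→16→0 → fail=1;  out ∅∪∅=∅
  n10('dabc'): parent n9 fail=12; on 'c' 12 → fail=13;  out ∅∪{2}={2}
  n20('bebc'): parent n19 fail=15; on 'c' 15→12 → fail=13;  out ∅∪{2}={2}
  n5('cdaca'): parent n4 fail=1; on 'a' 1→0 → fail=16;  out ∅∪{7}={7}
  n11('dabcc'): parent n10 fail=13; on 'c' 13→1→0 → fail=1;  out {1}∪∅={1}
  n21('bebcb'): parent n20 fail=13; on 'b' 13→1→0 → fail=12;  out {6}∪∅={6}
  n6('cdacad'): parent n5 fail=16; on 'd' 16→0 → fail=7;  out {0}∪∅={0}

Scan:
[0] read 'd'  n0⇒n7
[1] read 'd'  n7⇒n7 (fail-walked)
[2] read 'c'  n7⇒n1 (fail-walked)
[3] read 'b'  n1⇒n12 (fail-walked)
[4] read 'a'  n12⇒n16 (fail-walked)  ** P7@[4:4]
[5] read 'e'  n16⇒n14 (fail-walked)
[6] read 'c'  n14⇒n1 (fail-walked)
[7] read 'c'  n1⇒n1 (fail-walked)
[8] read 'a'  n1⇒n16 (fail-walked)  ** P7@[8:8]
[9] read 'd'  n16⇒n7 (fail-walked)
[10] read 'c'  n7⇒n1 (fail-walked)
[11] read 'd'  n1⇒n2  ** P5@[10:11]
[12] read 'a'  n2⇒n3  ** P7@[12:12]
[13] read 'd'  n3⇒n7 (fail-walked)
[14] read 'b'  n7⇒n12 (fail-walked)
[15] read 'd'  n12⇒n7 (fail-walked)
[16] read 'a'  n7⇒n8  ** P7@[16:16]
[17] read 'b'  n8⇒n9
[18] read 'd'  n9⇒n7 (fail-walked)
[19] read 'a'  n7⇒n8  ** P7@[19:19]
[20] read 'b'  n8⇒n9
[21] read 'c'  n9⇒n10  ** P2@[20:21]
[22] read 'c'  n10⇒n11  ** P1@[18:22]
[23] read 'b'  n11⇒n12 (fail-walked)
[24] read 'c'  n12⇒n13  ** P2@[23:24]
[25] read 'd'  n13⇒n2 (fail-walked)  ** P5@[24:25]
[26] read 'a'  n2⇒n3  ** P7@[26:26]
[27] read 'c'  n3⇒n4
[28] read 'd'  n4⇒n2 (fail-walked)  ** P5@[27:28]
[29] read 'a'  n2⇒n3  ** P7@[29:29]
[30] read 'c'  n3⇒n4
[31] read 'a'  n4⇒n5  ** P7@[31:31]
[32] read 'd'  n5⇒n6  ** P0@[27:32]
[33] read 'd'  n6⇒n7 (fail-walked)
[34] read 'b'  n7⇒n12 (fail-walked)
[35] read 'a'  n12⇒n16 (fail-walked)  ** P7@[35:35]
[36] read 'c'  n16⇒n1 (fail-walked)
[37] read 'd'  n1⇒n2  ** P5@[36:37]
[38] read 'b'  n2⇒n12 (fail-walked)
[39] read 'e'  n12⇒n18
[40] read 'b'  n18⇒n19  ** P3@[39:40]
[41] read 'c'  n19⇒n20  ** P2@[40:41]
[42] read 'b'  n20⇒n21  ** P6@[38:42]
[43] read 'b'  n21⇒n12 (fail-walked)
[44] read 'c'  n12⇒n13  ** P2@[43:44]
[45] read 'c'  n13⇒n1 (fail-walked)
[46] read 'd'  n1⇒n2  ** P5@[45:46]
[47] read 'a'  n2⇒n3  ** P7@[47:47]
[48] read 'c'  n3⇒n4
[49] read 'a'  n4⇒n5  ** P7@[49:49]
[50] read 'd'  n5⇒n6  ** P0@[45:50]
[51] read 'a'  n6⇒n8 (fail-walked)  ** P7@[51:51]
[52] read 'a'  n8⇒n17 (fail-walked)  ** P4@[51:52],P7@[52:52]
[53] read 'b'  n17⇒n12 (fail-walked)
[54] read 'd'  n12⇒n7 (fail-walked)

All matches (sorted): [[4,7],[8,7],[11,5],[12,7],[16,7],[19,7],[21,2],[22,1],[24,2],[25,5],[26,7],[28,5],[29,7],[31,7],[32,0],[35,7],[37,5],[40,3],[41,2],[42,6],[44,2],[46,5],[47,7],[49,7],[50,0],[51,7],[52,4],[52,7]]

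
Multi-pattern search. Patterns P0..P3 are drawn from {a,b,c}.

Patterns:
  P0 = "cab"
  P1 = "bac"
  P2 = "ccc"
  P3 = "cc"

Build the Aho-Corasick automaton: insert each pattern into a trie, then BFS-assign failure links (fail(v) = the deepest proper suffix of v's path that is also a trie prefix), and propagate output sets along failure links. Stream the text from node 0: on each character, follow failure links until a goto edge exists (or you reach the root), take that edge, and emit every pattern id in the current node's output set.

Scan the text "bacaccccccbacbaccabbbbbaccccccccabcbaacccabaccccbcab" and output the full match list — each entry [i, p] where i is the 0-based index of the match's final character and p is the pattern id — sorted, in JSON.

Build automaton:
Trie nodes:
  n0 'ε': b→4 c→1
  n1 'c': a→2 c→7
  n2 'ca': b→3
  n3 'cab': ·  [P0 ends]
  n4 'b': a→5
  n5 'ba': c→6
  n6 'bac': ·  [P1 ends]
  n7 'cc': c→8  [P3 ends]
  n8 'ccc': ·  [P2 ends]

Failure links (BFS by depth):
  n1('c'): parent n0 fail=0; on 'c' 0 → fail=0;  out ∅∪∅=∅
  n4('b'): parent n0 fail=0; on 'b' 0 → fail=0;  out ∅∪∅=∅
  n2('ca'): parent n1 fail=0; on 'a' 0 → fail=0;  out ∅∪∅=∅
  n5('ba'): parent n4 fail=0; on 'a' 0 → fail=0;  out ∅∪∅=∅
  n7('cc'): parent n1 fail=0; on 'c' 0 → fail=1;  out {3}∪∅={3}
  n3('cab'): parent n2 fail=0; on 'b' 0 → fail=4;  out {0}∪∅={0}
  n6('bac'): parent n5 fail=0; on 'c' 0 → fail=1;  out {1}∪∅={1}
  n8('ccc'): parent n7 fail=1; on 'c' 1 → fail=7;  out {2}∪{3}={2,3}

Text stream:
pos 0 'b': at 4
pos 1 'a': at 5
pos 2 'c': at 6  emit P1@[0:2]
pos 3 'a': at 2 (fail-walked)
pos 4 'c': at 1 (fail-walked)
pos 5 'c': at 7  emit P3@[4:5]
pos 6 'c': at 8  emit P2@[4:6],P3@[5:6]
pos 7 'c': at 8 (fail-walked)  emit P2@[5:7],P3@[6:7]
pos 8 'c': at 8 (fail-walked)  emit P2@[6:8],P3@[7:8]
pos 9 'c': at 8 (fail-walked)  emit P2@[7:9],P3@[8:9]
pos 10 'b': at 4 (fail-walked)
pos 11 'a': at 5
pos 12 'c': at 6  emit P1@[10:12]
pos 13 'b': at 4 (fail-walked)
pos 14 'a': at 5
pos 15 'c': at 6  emit P1@[13:15]
pos 16 'c': at 7 (fail-walked)  emit P3@[15:16]
pos 17 'a': at 2 (fail-walked)
pos 18 'b': at 3  emit P0@[16:18]
pos 19 'b': at 4 (fail-walked)
pos 20 'b': at 4 (fail-walked)
pos 21 'b': at 4 (fail-walked)
pos 22 'b': at 4 (fail-walked)
pos 23 'a': at 5
pos 24 'c': at 6  emit P1@[22:24]
pos 25 'c': at 7 (fail-walked)  emit P3@[24:25]
pos 26 'c': at 8  emit P2@[24:26],P3@[25:26]
pos 27 'c': at 8 (fail-walked)  emit P2@[25:27],P3@[26:27]
pos 28 'c': at 8 (fail-walked)  emit P2@[26:28],P3@[27:28]
pos 29 'c': at 8 (fail-walked)  emit P2@[27:29],P3@[28:29]
pos 30 'c': at 8 (fail-walked)  emit P2@[28:30],P3@[29:30]
pos 31 'c': at 8 (fail-walked)  emit P2@[29:31],P3@[30:31]
pos 32 'a': at 2 (fail-walked)
pos 33 'b': at 3  emit P0@[31:33]
pos 34 'c': at 1 (fail-walked)
pos 35 'b': at 4 (fail-walked)
pos 36 'a': at 5
pos 37 'a': at 0 (fail-walked)
pos 38 'c': at 1
pos 39 'c': at 7  emit P3@[38:39]
pos 40 'c': at 8  emit P2@[38:40],P3@[39:40]
pos 41 'a': at 2 (fail-walked)
pos 42 'b': at 3  emit P0@[40:42]
pos 43 'a': at 5 (fail-walked)
pos 44 'c': at 6  emit P1@[42:44]
pos 45 'c': at 7 (fail-walked)  emit P3@[44:45]
pos 46 'c': at 8  emit P2@[44:46],P3@[45:46]
pos 47 'c': at 8 (fail-walked)  emit P2@[45:47],P3@[46:47]
pos 48 'b': at 4 (fail-walked)
pos 49 'c': at 1 (fail-walked)
pos 50 'a': at 2
pos 51 'b': at 3  emit P0@[49:51]

Matches: [[2,1],[5,3],[6,2],[6,3],[7,2],[7,3],[8,2],[8,3],[9,2],[9,3],[12,1],[15,1],[16,3],[18,0],[24,1],[25,3],[26,2],[26,3],[27,2],[27,3],[28,2],[28,3],[29,2],[29,3],[30,2],[30,3],[31,2],[31,3],[33,0],[39,3],[40,2],[40,3],[42,0],[44,1],[45,3],[46,2],[46,3],[47,2],[47,3],[51,0]]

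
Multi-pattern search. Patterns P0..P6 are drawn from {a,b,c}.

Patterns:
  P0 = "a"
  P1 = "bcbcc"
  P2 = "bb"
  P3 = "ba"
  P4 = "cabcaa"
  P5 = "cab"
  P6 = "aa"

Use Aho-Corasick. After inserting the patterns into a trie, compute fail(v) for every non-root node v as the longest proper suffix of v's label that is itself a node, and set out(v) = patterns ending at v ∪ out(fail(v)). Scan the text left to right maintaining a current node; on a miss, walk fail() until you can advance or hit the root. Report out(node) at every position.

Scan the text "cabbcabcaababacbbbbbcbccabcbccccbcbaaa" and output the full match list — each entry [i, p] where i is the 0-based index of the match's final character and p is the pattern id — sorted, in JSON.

Build automaton:
Trie (insert patterns):
  n0 'ε': a→1 b→2 c→9
  n1 'a': a→15  [P0 ends]
  n2 'b': a→8 b→7 c→3
  n3 'bc': b→4
  n4 'bcb': c→5
  n5 'bcbc': c→6
  n6 'bcbcc': ·  [P1 ends]
  n7 'bb': ·  [P2 ends]
  n8 'ba': ·  [P3 ends]
  n9 'c': a→10
  n10 'ca': b→11
  n11 'cab': c→12  [P5 ends]
  n12 'cabc': a→13
  n13 'cabca': a→14
  n14 'cabcaa': ·  [P4 ends]
  n15 'aa': ·  [P6 ends]

BFS fail/out derivation:
  fail(1) 'a': from fail(0)=0 chase 'a': 0 ⇒ 0;  out={0}∪out(0)={0}
  fail(2) 'b': from fail(0)=0 chase 'b': 0 ⇒ 0;  out=∅∪out(0)=∅
  fail(9) 'c': from fail(0)=0 chase 'c': 0 ⇒ 0;  out=∅∪out(0)=∅
  fail(3) 'bc': from fail(2)=0 chase 'c': 0 ⇒ 9;  out=∅∪out(9)=∅
  fail(7) 'bb': from fail(2)=0 chase 'b': 0 ⇒ 2;  out={2}∪out(2)={2}
  fail(8) 'ba': from fail(2)=0 chase 'a': 0 ⇒ 1;  out={3}∪out(1)={0,3}
  fail(10) 'ca': from fail(9)=0 chase 'a': 0 ⇒ 1;  out=∅∪out(1)={0}
  fail(15) 'aa': from fail(1)=0 chase 'a': 0 ⇒ 1;  out={6}∪out(1)={0,6}
  fail(4) 'bcb': from fail(3)=9 chase 'b': 9→0 ⇒ 2;  out=∅∪out(2)=∅
  fail(11) 'cab': from fail(10)=1 chase 'b': 1→0 ⇒ 2;  out={5}∪out(2)={5}
  fail(5) 'bcbc': from fail(4)=2 chase 'c': 2 ⇒ 3;  out=∅∪out(3)=∅
  fail(12) 'cabc': from fail(11)=2 chase 'c': 2 ⇒ 3;  out=∅∪out(3)=∅
  fail(6) 'bcbcc': from fail(5)=3 chase 'c': 3→9→0 ⇒ 9;  out={1}∪out(9)={1}
  fail(13) 'cabca': from fail(12)=3 chase 'a': 3→9 ⇒ 10;  out=∅∪out(10)={0}
  fail(14) 'cabcaa': from fail(13)=10 chase 'a': 10→1 ⇒ 15;  out={4}∪out(15)={0,4,6}

Scan:
[0] read 'c'  n0⇒n9
[1] read 'a'  n9⇒n10  emit P0@[1:1]
[2] read 'b'  n10⇒n11  emit P5@[0:2]
[3] read 'b'  n11⇒n7 (via fail)  emit P2@[2:3]
[4] read 'c'  n7⇒n3 (via fail)
[5] read 'a'  n3⇒n10 (via fail)  emit P0@[5:5]
[6] read 'b'  n10⇒n11  emit P5@[4:6]
[7] read 'c'  n11⇒n12
[8] read 'a'  n12⇒n13  emit P0@[8:8]
[9] read 'a'  n13⇒n14  emit P0@[9:9],P4@[4:9],P6@[8:9]
[10] read 'b'  n14⇒n2 (via fail)
[11] read 'a'  n2⇒n8  emit P0@[11:11],P3@[10:11]
[12] read 'b'  n8⇒n2 (via fail)
[13] read 'a'  n2⇒n8  emit P0@[13:13],P3@[12:13]
[14] read 'c'  n8⇒n9 (via fail)
[15] read 'b'  n9⇒n2 (via fail)
[16] read 'b'  n2⇒n7  emit P2@[15:16]
[17] read 'b'  n7⇒n7 (via fail)  emit P2@[16:17]
[18] read 'b'  n7⇒n7 (via fail)  emit P2@[17:18]
[19] read 'b'  n7⇒n7 (via fail)  emit P2@[18:19]
[20] read 'c'  n7⇒n3 (via fail)
[21] read 'b'  n3⇒n4
[22] read 'c'  n4⇒n5
[23] read 'c'  n5⇒n6  emit P1@[19:23]
[24] read 'a'  n6⇒n10 (via fail)  emit P0@[24:24]
[25] read 'b'  n10⇒n11  emit P5@[23:25]
[26] read 'c'  n11⇒n12
[27] read 'b'  n12⇒n4 (via fail)
[28] read 'c'  n4⇒n5
[29] read 'c'  n5⇒n6  emit P1@[25:29]
[30] read 'c'  n6⇒n9 (via fail)
[31] read 'c'  n9⇒n9 (via fail)
[32] read 'b'  n9⇒n2 (via fail)
[33] read 'c'  n2⇒n3
[34] read 'b'  n3⇒n4
[35] read 'a'  n4⇒n8 (via fail)  emit P0@[35:35],P3@[34:35]
[36] read 'a'  n8⇒n15 (via fail)  emit P0@[36:36],P6@[35:36]
[37] read 'a'  n15⇒n15 (via fail)  emit P0@[37:37],P6@[36:37]

Matches: [[1,0],[2,5],[3,2],[5,0],[6,5],[8,0],[9,0],[9,4],[9,6],[11,0],[11,3],[13,0],[13,3],[16,2],[17,2],[18,2],[19,2],[23,1],[24,0],[25,5],[29,1],[35,0],[35,3],[36,0],[36,6],[37,0],[37,6]]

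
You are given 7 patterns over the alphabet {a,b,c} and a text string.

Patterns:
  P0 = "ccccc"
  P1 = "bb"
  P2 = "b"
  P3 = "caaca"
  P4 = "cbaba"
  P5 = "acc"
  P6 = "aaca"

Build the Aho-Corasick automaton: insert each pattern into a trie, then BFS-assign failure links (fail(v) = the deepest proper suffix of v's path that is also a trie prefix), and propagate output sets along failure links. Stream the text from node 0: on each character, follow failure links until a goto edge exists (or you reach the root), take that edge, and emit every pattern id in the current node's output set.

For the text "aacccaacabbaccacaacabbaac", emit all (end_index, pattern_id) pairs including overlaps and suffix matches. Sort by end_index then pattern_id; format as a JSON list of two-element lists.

Build automaton:
Trie nodes:
  n0 'ε': a→16 b→6 c→1
  n1 'c': a→8 b→12 c→2
  n2 'cc': c→3
  n3 'ccc': c→4
  n4 'cccc': c→5
  n5 'ccccc': ·  [P0 ends]
  n6 'b': b→7  [P2 ends]
  n7 'bb': ·  [P1 ends]
  n8 'ca': a→9
  n9 'caa': c→10
  n10 'caac': a→11
  n11 'caaca': ·  [P3 ends]
  n12 'cb': a→13
  n13 'cba': b→14
  n14 'cbab': a→15
  n15 'cbaba': ·  [P4 ends]
  n16 'a': a→19 c→17
  n17 'ac': c→18
  n18 'acc': ·  [P5 ends]
  n19 'aa': c→20
  n20 'aac': a→21
  n21 'aaca': ·  [P6 ends]

BFS fail/out derivation:
  fail(1) 'c': from fail(0)=0 chase 'c': 0 ⇒ 0;  out=∅∪out(0)=∅
  fail(6) 'b': from fail(0)=0 chase 'b': 0 ⇒ 0;  out={2}∪out(0)={2}
  fail(16) 'a': from fail(0)=0 chase 'a': 0 ⇒ 0;  out=∅∪out(0)=∅
  fail(2) 'cc': from fail(1)=0 chase 'c': 0 ⇒ 1;  out=∅∪out(1)=∅
  fail(7) 'bb': from fail(6)=0 chase 'b': 0 ⇒ 6;  out={1}∪out(6)={1,2}
  fail(8) 'ca': from fail(1)=0 chase 'a': 0 ⇒ 16;  out=∅∪out(16)=∅
  fail(12) 'cb': from fail(1)=0 chase 'b': 0 ⇒ 6;  out=∅∪out(6)={2}
  fail(17) 'ac': from fail(16)=0 chase 'c': 0 ⇒ 1;  out=∅∪out(1)=∅
  fail(19) 'aa': from fail(16)=0 chase 'a': 0 ⇒ 16;  out=∅∪out(16)=∅
  fail(3) 'ccc': from fail(2)=1 chase 'c': 1 ⇒ 2;  out=∅∪out(2)=∅
  fail(9) 'caa': from fail(8)=16 chase 'a': 16 ⇒ 19;  out=∅∪out(19)=∅
  fail(13) 'cba': from fail(12)=6 chase 'a': 6→0 ⇒ 16;  out=∅∪out(16)=∅
  fail(18) 'acc': from fail(17)=1 chase 'c': 1 ⇒ 2;  out={5}∪out(2)={5}
  fail(20) 'aac': from fail(19)=16 chase 'c': 16 ⇒ 17;  out=∅∪out(17)=∅
  fail(4) 'cccc': from fail(3)=2 chase 'c': 2 ⇒ 3;  out=∅∪out(3)=∅
  fail(10) 'caac': from fail(9)=19 chase 'c': 19 ⇒ 20;  out=∅∪out(20)=∅
  fail(14) 'cbab': from fail(13)=16 chase 'b': 16→0 ⇒ 6;  out=∅∪out(6)={2}
  fail(21) 'aaca': from fail(20)=17 chase 'a': 17→1 ⇒ 8;  out={6}∪out(8)={6}
  fail(5) 'ccccc': from fail(4)=3 chase 'c': 3 ⇒ 4;  out={0}∪out(4)={0}
  fail(11) 'caaca': from fail(10)=20 chase 'a': 20 ⇒ 21;  out={3}∪out(21)={3,6}
  fail(15) 'cbaba': from fail(14)=6 chase 'a': 6→0 ⇒ 16;  out={4}∪out(16)={4}

Run:
[0] read 'a'  n0⇒n16
[1] read 'a'  n16⇒n19
[2] read 'c'  n19⇒n20
[3] read 'c'  n20⇒n18 ·f  emit P5@[1:3]
[4] read 'c'  n18⇒n3 ·f
[5] read 'a'  n3⇒n8 ·f
[6] read 'a'  n8⇒n9
[7] read 'c'  n9⇒n10
[8] read 'a'  n10⇒n11  emit P3@[4:8],P6@[5:8]
[9] read 'b'  n11⇒n6 ·f  emit P2@[9:9]
[10] read 'b'  n6⇒n7  emit P1@[9:10],P2@[10:10]
[11] read 'a'  n7⇒n16 ·f
[12] read 'c'  n16⇒n17
[13] read 'c'  n17⇒n18  emit P5@[11:13]
[14] read 'a'  n18⇒n8 ·f
[15] read 'c'  n8⇒n17 ·f
[16] read 'a'  n17⇒n8 ·f
[17] read 'a'  n8⇒n9
[18] read 'c'  n9⇒n10
[19] read 'a'  n10⇒n11  emit P3@[15:19],P6@[16:19]
[20] read 'b'  n11⇒n6 ·f  emit P2@[20:20]
[21] read 'b'  n6⇒n7  emit P1@[20:21],P2@[21:21]
[22] read 'a'  n7⇒n16 ·f
[23] read 'a'  n16⇒n19
[24] read 'c'  n19⇒n20

Matches: [[3,5],[8,3],[8,6],[9,2],[10,1],[10,2],[13,5],[19,3],[19,6],[20,2],[21,1],[21,2]]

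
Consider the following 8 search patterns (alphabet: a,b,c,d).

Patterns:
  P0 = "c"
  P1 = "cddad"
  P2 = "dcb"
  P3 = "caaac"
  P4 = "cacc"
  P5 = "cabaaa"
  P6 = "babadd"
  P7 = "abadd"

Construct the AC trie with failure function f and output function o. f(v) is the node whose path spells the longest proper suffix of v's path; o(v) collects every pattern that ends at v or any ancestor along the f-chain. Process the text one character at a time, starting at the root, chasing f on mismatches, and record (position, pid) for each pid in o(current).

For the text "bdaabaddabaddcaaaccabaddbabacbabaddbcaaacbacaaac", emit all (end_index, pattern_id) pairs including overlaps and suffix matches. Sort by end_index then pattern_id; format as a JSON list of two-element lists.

Build:
Trie nodes:
  0='ε' goto a→25 b→19 c→1 d→6
  1='c' goto a→9 d→2  [P0 ends]
  2='cd' goto d→3
  3='cdd' goto a→4
  4='cdda' goto d→5
  5='cddad' goto ·  [P1 ends]
  6='d' goto c→7
  7='dc' goto b→8
  8='dcb' goto ·  [P2 ends]
  9='ca' goto a→10 b→15 c→13
  10='caa' goto a→11
  11='caaa' goto c→12
  12='caaac' goto ·  [P3 ends]
  13='cac' goto c→14
  14='cacc' goto ·  [P4 ends]
  15='cab' goto a→16
  16='caba' goto a→17
  17='cabaa' goto a→18
  18='cabaaa' goto ·  [P5 ends]
  19='b' goto a→20
  20='ba' goto b→21
  21='bab' goto a→22
  22='baba' goto d→23
  23='babad' goto d→24
  24='babadd' goto ·  [P6 ends]
  25='a' goto b→26
  26='ab' goto a→27
  27='aba' goto d→28
  28='abad' goto d→29
  29='abadd' goto ·  [P7 ends]

Failure links (BFS by depth):
  n1('c'): parent n0 fail=0; on 'c' 0 → fail=0;  out {0}∪∅={0}
  n6('d'): parent n0 fail=0; on 'd' 0 → fail=0;  out ∅∪∅=∅
  n19('b'): parent n0 fail=0; on 'b' 0 → fail=0;  out ∅∪∅=∅
  n25('a'): parent n0 fail=0; on 'a' 0 → fail=0;  out ∅∪∅=∅
  n2('cd'): parent n1 fail=0; on 'd' 0 → fail=6;  out ∅∪∅=∅
  n7('dc'): parent n6 fail=0; on 'c' 0 → fail=1;  out ∅∪{0}={0}
  n9('ca'): parent n1 fail=0; on 'a' 0 → fail=25;  out ∅∪∅=∅
  n20('ba'): parent n19 fail=0; on 'a' 0 → fail=25;  out ∅∪∅=∅
  n26('ab'): parent n25 fail=0; on 'b' 0 → fail=19;  out ∅∪∅=∅
  n3('cdd'): parent n2 fail=6; on 'd' 6→0 → fail=6;  out ∅∪∅=∅
  n8('dcb'): parent n7 fail=1; on 'b' 1→0 → fail=19;  out {2}∪∅={2}
  n10('caa'): parent n9 fail=25; on 'a' 25→0 → fail=25;  out ∅∪∅=∅
  n13('cac'): parent n9 fail=25; on 'c' 25→0 → fail=1;  out ∅∪{0}={0}
  n15('cab'): parent n9 fail=25; on 'b' 25 → fail=26;  out ∅∪∅=∅
  n21('bab'): parent n20 fail=25; on 'b' 25 → fail=26;  out ∅∪∅=∅
  n27('aba'): parent n26 fail=19; on 'a' 19 → fail=20;  out ∅∪∅=∅
  n4('cdda'): parent n3 fail=6; on 'a' 6→0 → fail=25;  out ∅∪∅=∅
  n11('caaa'): parent n10 fail=25; on 'a' 25→0 → fail=25;  out ∅∪∅=∅
  n14('cacc'): parent n13 fail=1; on 'c' 1→0 → fail=1;  out {4}∪{0}={0,4}
  n16('caba'): parent n15 fail=26; on 'a' 26 → fail=27;  out ∅∪∅=∅
  n22('baba'): parent n21 fail=26; on 'a' 26 → fail=27;  out ∅∪∅=∅
  n28('abad'): parent n27 fail=20; on 'd' 20→25→0 → fail=6;  out ∅∪∅=∅
  n5('cddad'): parent n4 fail=25; on 'd' 25→0 → fail=6;  out {1}∪∅={1}
  n12('caaac'): parent n11 fail=25; on 'c' 25→0 → fail=1;  out {3}∪{0}={0,3}
  n17('cabaa'): parent n16 fail=27; on 'a' 27→20→25→0 → fail=25;  out ∅∪∅=∅
  n23('babad'): parent n22 fail=27; on 'd' 27 → fail=28;  out ∅∪∅=∅
  n29('abadd'): parent n28 fail=6; on 'd' 6→0 → fail=6;  out {7}∪∅={7}
  n18('cabaaa'): parent n17 fail=25; on 'a' 25→0 → fail=25;  out {5}∪∅={5}
  n24('babadd'): parent n23 fail=28; on 'd' 28 → fail=29;  out {6}∪{7}={6,7}

Text stream:
i=0 'b': node 0→19
i=1 'd': node 19→6 (via fail)
i=2 'a': node 6→25 (via fail)
i=3 'a': node 25→25 (via fail)
i=4 'b': node 25→26
i=5 'a': node 26→27
i=6 'd': node 27→28
i=7 'd': node 28→29  → match P7@[3:7]
i=8 'a': node 29→25 (via fail)
i=9 'b': node 25→26
i=10 'a': node 26→27
i=11 'd': node 27→28
i=12 'd': node 28→29  → match P7@[8:12]
i=13 'c': node 29→7 (via fail)  → match P0@[13:13]
i=14 'a': node 7→9 (via fail)
i=15 'a': node 9→10
i=16 'a': node 10→11
i=17 'c': node 11→12  → match P0@[17:17],P3@[13:17]
i=18 'c': node 12→1 (via fail)  → match P0@[18:18]
i=19 'a': node 1→9
i=20 'b': node 9→15
i=21 'a': node 15→16
i=22 'd': node 16→28 (via fail)
i=23 'd': node 28→29  → match P7@[19:23]
i=24 'b': node 29→19 (via fail)
i=25 'a': node 19→20
i=26 'b': node 20→21
i=27 'a': node 21→22
i=28 'c': node 22→1 (via fail)  → match P0@[28:28]
i=29 'b': node 1→19 (via fail)
i=30 'a': node 19→20
i=31 'b': node 20→21
i=32 'a': node 21→22
i=33 'd': node 22→23
i=34 'd': node 23→24  → match P6@[29:34],P7@[30:34]
i=35 'b': node 24→19 (via fail)
i=36 'c': node 19→1 (via fail)  → match P0@[36:36]
i=37 'a': node 1→9
i=38 'a': node 9→10
i=39 'a': node 10→11
i=40 'c': node 11→12  → match P0@[40:40],P3@[36:40]
i=41 'b': node 12→19 (via fail)
i=42 'a': node 19→20
i=43 'c': node 20→1 (via fail)  → match P0@[43:43]
i=44 'a': node 1→9
i=45 'a': node 9→10
i=46 'a': node 10→11
i=47 'c': node 11→12  → match P0@[47:47],P3@[43:47]

Result: [[7,7],[12,7],[13,0],[17,0],[17,3],[18,0],[23,7],[28,0],[34,6],[34,7],[36,0],[40,0],[40,3],[43,0],[47,0],[47,3]]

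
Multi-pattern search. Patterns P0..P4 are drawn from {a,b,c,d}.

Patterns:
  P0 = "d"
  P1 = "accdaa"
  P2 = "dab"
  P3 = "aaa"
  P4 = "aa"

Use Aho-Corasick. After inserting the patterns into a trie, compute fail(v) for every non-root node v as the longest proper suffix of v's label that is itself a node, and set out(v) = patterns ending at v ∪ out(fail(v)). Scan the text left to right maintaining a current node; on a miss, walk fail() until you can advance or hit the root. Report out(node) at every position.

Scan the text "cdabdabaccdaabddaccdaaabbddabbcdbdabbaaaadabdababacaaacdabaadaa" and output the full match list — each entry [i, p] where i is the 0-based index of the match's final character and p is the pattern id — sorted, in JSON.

Construct AC machine:
Trie (insert patterns):
  n0 'ε': a→2 d→1
  n1 'd': a→8  [P0 ends]
  n2 'a': a→10 c→3
  n3 'ac': c→4
  n4 'acc': d→5
  n5 'accd': a→6
  n6 'accda': a→7
  n7 'accdaa': ·  [P1 ends]
  n8 'da': b→9
  n9 'dab': ·  [P2 ends]
  n10 'aa': a→11  [P4 ends]
  n11 'aaa': ·  [P3 ends]

Failure links (BFS by depth):
  n1('d'): parent n0 fail=0; on 'd' 0 → fail=0;  out {0}∪∅={0}
  n2('a'): parent n0 fail=0; on 'a' 0 → fail=0;  out ∅∪∅=∅
  n3('ac'): parent n2 fail=0; on 'c' 0 → fail=0;  out ∅∪∅=∅
  n8('da'): parent n1 fail=0; on 'a' 0 → fail=2;  out ∅∪∅=∅
  n10('aa'): parent n2 fail=0; on 'a' 0 → fail=2;  out {4}∪∅={4}
  n4('acc'): parent n3 fail=0; on 'c' 0 → fail=0;  out ∅∪∅=∅
  n9('dab'): parent n8 fail=2; on 'b' 2→0 → fail=0;  out {2}∪∅={2}
  n11('aaa'): parent n10 fail=2; on 'a' 2 → fail=10;  out {3}∪{4}={3,4}
  n5('accd'): parent n4 fail=0; on 'd' 0 → fail=1;  out ∅∪{0}={0}
  n6('accda'): parent n5 fail=1; on 'a' 1 → fail=8;  out ∅∪∅=∅
  n7('accdaa'): parent n6 fail=8; on 'a' 8→2 → fail=10;  out {1}∪{4}={1,4}

Scan:
pos 0 'c': at 0
pos 1 'd': at 1  → match P0@[1:1]
pos 2 'a': at 8
pos 3 'b': at 9  → match P2@[1:3]
pos 4 'd': at 1 ·f  → match P0@[4:4]
pos 5 'a': at 8
pos 6 'b': at 9  → match P2@[4:6]
pos 7 'a': at 2 ·f
pos 8 'c': at 3
pos 9 'c': at 4
pos 10 'd': at 5  → match P0@[10:10]
pos 11 'a': at 6
pos 12 'a': at 7  → match P1@[7:12],P4@[11:12]
pos 13 'b': at 0 ·f
pos 14 'd': at 1  → match P0@[14:14]
pos 15 'd': at 1 ·f  → match P0@[15:15]
pos 16 'a': at 8
pos 17 'c': at 3 ·f
pos 18 'c': at 4
pos 19 'd': at 5  → match P0@[19:19]
pos 20 'a': at 6
pos 21 'a': at 7  → match P1@[16:21],P4@[20:21]
pos 22 'a': at 11 ·f  → match P3@[20:22],P4@[21:22]
pos 23 'b': at 0 ·f
pos 24 'b': at 0
pos 25 'd': at 1  → match P0@[25:25]
pos 26 'd': at 1 ·f  → match P0@[26:26]
pos 27 'a': at 8
pos 28 'b': at 9  → match P2@[26:28]
pos 29 'b': at 0 ·f
pos 30 'c': at 0
pos 31 'd': at 1  → match P0@[31:31]
pos 32 'b': at 0 ·f
pos 33 'd': at 1  → match P0@[33:33]
pos 34 'a': at 8
pos 35 'b': at 9  → match P2@[33:35]
pos 36 'b': at 0 ·f
pos 37 'a': at 2
pos 38 'a': at 10  → match P4@[37:38]
pos 39 'a': at 11  → match P3@[37:39],P4@[38:39]
pos 40 'a': at 11 ·f  → match P3@[38:40],P4@[39:40]
pos 41 'd': at 1 ·f  → match P0@[41:41]
pos 42 'a': at 8
pos 43 'b': at 9  → match P2@[41:43]
pos 44 'd': at 1 ·f  → match P0@[44:44]
pos 45 'a': at 8
pos 46 'b': at 9  → match P2@[44:46]
pos 47 'a': at 2 ·f
pos 48 'b': at 0 ·f
pos 49 'a': at 2
pos 50 'c': at 3
pos 51 'a': at 2 ·f
pos 52 'a': at 10  → match P4@[51:52]
pos 53 'a': at 11  → match P3@[51:53],P4@[52:53]
pos 54 'c': at 3 ·f
pos 55 'd': at 1 ·f  → match P0@[55:55]
pos 56 'a': at 8
pos 57 'b': at 9  → match P2@[55:57]
pos 58 'a': at 2 ·f
pos 59 'a': at 10  → match P4@[58:59]
pos 60 'd': at 1 ·f  → match P0@[60:60]
pos 61 'a': at 8
pos 62 'a': at 10 ·f  → match P4@[61:62]

Result: [[1,0],[3,2],[4,0],[6,2],[10,0],[12,1],[12,4],[14,0],[15,0],[19,0],[21,1],[21,4],[22,3],[22,4],[25,0],[26,0],[28,2],[31,0],[33,0],[35,2],[38,4],[39,3],[39,4],[40,3],[40,4],[41,0],[43,2],[44,0],[46,2],[52,4],[53,3],[53,4],[55,0],[57,2],[59,4],[60,0],[62,4]]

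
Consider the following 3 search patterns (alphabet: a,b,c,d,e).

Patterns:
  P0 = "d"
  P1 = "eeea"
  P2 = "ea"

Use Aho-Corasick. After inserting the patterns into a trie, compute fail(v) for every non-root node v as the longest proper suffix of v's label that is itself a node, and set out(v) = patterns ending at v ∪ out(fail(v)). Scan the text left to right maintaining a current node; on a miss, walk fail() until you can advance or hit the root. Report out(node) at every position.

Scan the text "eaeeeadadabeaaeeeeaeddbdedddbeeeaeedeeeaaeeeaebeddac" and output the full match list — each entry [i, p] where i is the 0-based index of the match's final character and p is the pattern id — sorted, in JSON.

Build:
Trie nodes:
  n0 'ε': d→1 e→2
  n1 'd': ·  ←P0
  n2 'e': a→6 e→3
  n3 'ee': e→4
  n4 'eee': a→5
  n5 'eeea': ·  ←P1
  n6 'ea': ·  ←P2

BFS fail/out derivation:
  n1('d'): parent n0 fail=0; on 'd' 0 → fail=0;  out {0}∪∅={0}
  n2('e'): parent n0 fail=0; on 'e' 0 → fail=0;  out ∅∪∅=∅
  n3('ee'): parent n2 fail=0; on 'e' 0 → fail=2;  out ∅∪∅=∅
  n6('ea'): parent n2 fail=0; on 'a' 0 → fail=0;  out {2}∪∅={2}
  n4('eee'): parent n3 fail=2; on 'e' 2 → fail=3;  out ∅∪∅=∅
  n5('eeea'): parent n4 fail=3; on 'a' 3→2 → fail=6;  out {1}∪{2}={1,2}

Run:
pos 0 'e': at 2
pos 1 'a': at 6  emit P2@[0:1]
pos 2 'e': at 2 (via fail)
pos 3 'e': at 3
pos 4 'e': at 4
pos 5 'a': at 5  emit P1@[2:5],P2@[4:5]
pos 6 'd': at 1 (via fail)  emit P0@[6:6]
pos 7 'a': at 0 (via fail)
pos 8 'd': at 1  emit P0@[8:8]
pos 9 'a': at 0 (via fail)
pos 10 'b': at 0
pos 11 'e': at 2
pos 12 'a': at 6  emit P2@[11:12]
pos 13 'a': at 0 (via fail)
pos 14 'e': at 2
pos 15 'e': at 3
pos 16 'e': at 4
pos 17 'e': at 4 (via fail)
pos 18 'a': at 5  emit P1@[15:18],P2@[17:18]
pos 19 'e': at 2 (via fail)
pos 20 'd': at 1 (via fail)  emit P0@[20:20]
pos 21 'd': at 1 (via fail)  emit P0@[21:21]
pos 22 'b': at 0 (via fail)
pos 23 'd': at 1  emit P0@[23:23]
pos 24 'e': at 2 (via fail)
pos 25 'd': at 1 (via fail)  emit P0@[25:25]
pos 26 'd': at 1 (via fail)  emit P0@[26:26]
pos 27 'd': at 1 (via fail)  emit P0@[27:27]
pos 28 'b': at 0 (via fail)
pos 29 'e': at 2
pos 30 'e': at 3
pos 31 'e': at 4
pos 32 'a': at 5  emit P1@[29:32],P2@[31:32]
pos 33 'e': at 2 (via fail)
pos 34 'e': at 3
pos 35 'd': at 1 (via fail)  emit P0@[35:35]
pos 36 'e': at 2 (via fail)
pos 37 'e': at 3
pos 38 'e': at 4
pos 39 'a': at 5  emit P1@[36:39],P2@[38:39]
pos 40 'a': at 0 (via fail)
pos 41 'e': at 2
pos 42 'e': at 3
pos 43 'e': at 4
pos 44 'a': at 5  emit P1@[41:44],P2@[43:44]
pos 45 'e': at 2 (via fail)
pos 46 'b': at 0 (via fail)
pos 47 'e': at 2
pos 48 'd': at 1 (via fail)  emit P0@[48:48]
pos 49 'd': at 1 (via fail)  emit P0@[49:49]
pos 50 'a': at 0 (via fail)
pos 51 'c': at 0

Result: [[1,2],[5,1],[5,2],[6,0],[8,0],[12,2],[18,1],[18,2],[20,0],[21,0],[23,0],[25,0],[26,0],[27,0],[32,1],[32,2],[35,0],[39,1],[39,2],[44,1],[44,2],[48,0],[49,0]]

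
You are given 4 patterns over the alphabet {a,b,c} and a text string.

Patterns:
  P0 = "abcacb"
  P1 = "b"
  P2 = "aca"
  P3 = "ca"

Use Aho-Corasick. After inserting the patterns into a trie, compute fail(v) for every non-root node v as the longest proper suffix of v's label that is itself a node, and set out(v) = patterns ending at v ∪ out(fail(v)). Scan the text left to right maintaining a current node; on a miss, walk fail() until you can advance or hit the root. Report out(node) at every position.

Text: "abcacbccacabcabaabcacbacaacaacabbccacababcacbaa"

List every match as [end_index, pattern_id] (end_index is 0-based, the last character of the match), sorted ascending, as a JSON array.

Construct AC machine:
Trie nodes:
  0='ε' goto a→1 b→7 c→10
  1='a' goto b→2 c→8
  2='ab' goto c→3
  3='abc' goto a→4
  4='abca' goto c→5
  5='abcac' goto b→6
  6='abcacb' goto ·  [P0 ends]
  7='b' goto ·  [P1 ends]
  8='ac' goto a→9
  9='aca' goto ·  [P2 ends]
  10='c' goto a→11
  11='ca' goto ·  [P3 ends]

Failure links (BFS by depth):
  fail(1) 'a': from fail(0)=0 chase 'a': 0 ⇒ 0;  out=∅∪out(0)=∅
  fail(7) 'b': from fail(0)=0 chase 'b': 0 ⇒ 0;  out={1}∪out(0)={1}
  fail(10) 'c': from fail(0)=0 chase 'c': 0 ⇒ 0;  out=∅∪out(0)=∅
  fail(2) 'ab': from fail(1)=0 chase 'b': 0 ⇒ 7;  out=∅∪out(7)={1}
  fail(8) 'ac': from fail(1)=0 chase 'c': 0 ⇒ 10;  out=∅∪out(10)=∅
  fail(11) 'ca': from fail(10)=0 chase 'a': 0 ⇒ 1;  out={3}∪out(1)={3}
  fail(3) 'abc': from fail(2)=7 chase 'c': 7→0 ⇒ 10;  out=∅∪out(10)=∅
  fail(9) 'aca': from fail(8)=10 chase 'a': 10 ⇒ 11;  out={2}∪out(11)={2,3}
  fail(4) 'abca': from fail(3)=10 chase 'a': 10 ⇒ 11;  out=∅∪out(11)={3}
  fail(5) 'abcac': from fail(4)=11 chase 'c': 11→1 ⇒ 8;  out=∅∪out(8)=∅
  fail(6) 'abcacb': from fail(5)=8 chase 'b': 8→10→0 ⇒ 7;  out={0}∪out(7)={0,1}

Scan:
i=0 'a': node 0→1
i=1 'b': node 1→2  → match P1@[1:1]
i=2 'c': node 2→3
i=3 'a': node 3→4  → match P3@[2:3]
i=4 'c': node 4→5
i=5 'b': node 5→6  → match P0@[0:5],P1@[5:5]
i=6 'c': node 6→10 (fail-walked)
i=7 'c': node 10→10 (fail-walked)
i=8 'a': node 10→11  → match P3@[7:8]
i=9 'c': node 11→8 (fail-walked)
i=10 'a': node 8→9  → match P2@[8:10],P3@[9:10]
i=11 'b': node 9→2 (fail-walked)  → match P1@[11:11]
i=12 'c': node 2→3
i=13 'a': node 3→4  → match P3@[12:13]
i=14 'b': node 4→2 (fail-walked)  → match P1@[14:14]
i=15 'a': node 2→1 (fail-walked)
i=16 'a': node 1→1 (fail-walked)
i=17 'b': node 1→2  → match P1@[17:17]
i=18 'c': node 2→3
i=19 'a': node 3→4  → match P3@[18:19]
i=20 'c': node 4→5
i=21 'b': node 5→6  → match P0@[16:21],P1@[21:21]
i=22 'a': node 6→1 (fail-walked)
i=23 'c': node 1→8
i=24 'a': node 8→9  → match P2@[22:24],P3@[23:24]
i=25 'a': node 9→1 (fail-walked)
i=26 'c': node 1→8
i=27 'a': node 8→9  → match P2@[25:27],P3@[26:27]
i=28 'a': node 9→1 (fail-walked)
i=29 'c': node 1→8
i=30 'a': node 8→9  → match P2@[28:30],P3@[29:30]
i=31 'b': node 9→2 (fail-walked)  → match P1@[31:31]
i=32 'b': node 2→7 (fail-walked)  → match P1@[32:32]
i=33 'c': node 7→10 (fail-walked)
i=34 'c': node 10→10 (fail-walked)
i=35 'a': node 10→11  → match P3@[34:35]
i=36 'c': node 11→8 (fail-walked)
i=37 'a': node 8→9  → match P2@[35:37],P3@[36:37]
i=38 'b': node 9→2 (fail-walked)  → match P1@[38:38]
i=39 'a': node 2→1 (fail-walked)
i=40 'b': node 1→2  → match P1@[40:40]
i=41 'c': node 2→3
i=42 'a': node 3→4  → match P3@[41:42]
i=43 'c': node 4→5
i=44 'b': node 5→6  → match P0@[39:44],P1@[44:44]
i=45 'a': node 6→1 (fail-walked)
i=46 'a': node 1→1 (fail-walked)

Matches: [[1,1],[3,3],[5,0],[5,1],[8,3],[10,2],[10,3],[11,1],[13,3],[14,1],[17,1],[19,3],[21,0],[21,1],[24,2],[24,3],[27,2],[27,3],[30,2],[30,3],[31,1],[32,1],[35,3],[37,2],[37,3],[38,1],[40,1],[42,3],[44,0],[44,1]]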